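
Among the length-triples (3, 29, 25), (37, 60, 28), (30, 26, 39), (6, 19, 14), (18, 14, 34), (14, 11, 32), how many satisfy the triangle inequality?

3

(3,25,29): 3+25 ≤ 29 → not valid
(28,37,60): 28+37 > 60 → valid
(26,30,39): 26+30 > 39 → valid
(6,14,19): 6+14 > 19 → valid
(14,18,34): 14+18 ≤ 34 → not valid
(11,14,32): 11+14 ≤ 32 → not valid
3 of the 6 triples form a triangle.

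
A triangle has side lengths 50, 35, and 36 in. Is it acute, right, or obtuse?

acute

Compare the square of the longest side to the sum of squares of the other two: 35² + 36² = 2521 > 2500 = 50².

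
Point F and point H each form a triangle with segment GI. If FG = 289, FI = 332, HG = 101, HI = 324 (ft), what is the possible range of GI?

From triangle FGI: |289 − 332| < GI < 289 + 332, i.e. 43 < GI < 621.
From triangle HGI: 223 < GI < 425.
Both must hold, so GI lies in the intersection.

223 < GI < 425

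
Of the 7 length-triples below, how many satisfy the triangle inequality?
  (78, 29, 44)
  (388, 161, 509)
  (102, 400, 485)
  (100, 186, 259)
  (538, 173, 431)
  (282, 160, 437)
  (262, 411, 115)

(29,44,78): 29+44 ≤ 78 → not valid
(161,388,509): 161+388 > 509 → valid
(102,400,485): 102+400 > 485 → valid
(100,186,259): 100+186 > 259 → valid
(173,431,538): 173+431 > 538 → valid
(160,282,437): 160+282 > 437 → valid
(115,262,411): 115+262 ≤ 411 → not valid
5 of the 7 triples form a triangle.

5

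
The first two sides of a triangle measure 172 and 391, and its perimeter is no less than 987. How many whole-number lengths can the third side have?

139

Triangle inequality: 219 < x < 563. Perimeter ≥ 987 gives x ≥ 987 − 172 − 391 = 424.
So 424 ≤ x < 563; integers 424 through 562: 139 values.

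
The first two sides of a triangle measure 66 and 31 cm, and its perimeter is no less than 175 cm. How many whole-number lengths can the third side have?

Triangle inequality: 35 < x < 97. Perimeter ≥ 175 gives x ≥ 175 − 66 − 31 = 78.
So 78 ≤ x < 97; integers 78 through 96: 19 values.

19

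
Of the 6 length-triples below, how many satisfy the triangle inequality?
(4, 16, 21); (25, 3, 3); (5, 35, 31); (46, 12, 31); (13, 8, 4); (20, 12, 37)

(4,16,21): 4+16 ≤ 21 → not valid
(3,3,25): 3+3 ≤ 25 → not valid
(5,31,35): 5+31 > 35 → valid
(12,31,46): 12+31 ≤ 46 → not valid
(4,8,13): 4+8 ≤ 13 → not valid
(12,20,37): 12+20 ≤ 37 → not valid
1 of the 6 triples forms a triangle.

1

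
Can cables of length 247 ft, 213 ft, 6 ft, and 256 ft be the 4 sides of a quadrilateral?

A quadrilateral exists iff every side is shorter than the sum of the others — equivalently, the longest side is less than the sum of the rest.
Longest side 256 < 466 (sum of the remaining 3), so yes.

Yes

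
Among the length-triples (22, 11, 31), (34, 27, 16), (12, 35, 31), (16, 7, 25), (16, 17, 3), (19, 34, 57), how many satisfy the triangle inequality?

(11,22,31): 11+22 > 31 → valid
(16,27,34): 16+27 > 34 → valid
(12,31,35): 12+31 > 35 → valid
(7,16,25): 7+16 ≤ 25 → not valid
(3,16,17): 3+16 > 17 → valid
(19,34,57): 19+34 ≤ 57 → not valid
4 of the 6 triples form a triangle.

4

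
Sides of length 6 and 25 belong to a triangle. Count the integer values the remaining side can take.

11

The third side lies in the open interval (19, 31).
Integers from 20 to 30 inclusive: 30 − 20 + 1 = 11.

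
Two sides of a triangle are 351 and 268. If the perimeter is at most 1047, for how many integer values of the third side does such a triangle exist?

Triangle inequality: 83 < x < 619. Perimeter ≤ 1047 gives x ≤ 1047 − 351 − 268 = 428.
So 83 < x ≤ 428; integers 84 through 428: 345 values.

345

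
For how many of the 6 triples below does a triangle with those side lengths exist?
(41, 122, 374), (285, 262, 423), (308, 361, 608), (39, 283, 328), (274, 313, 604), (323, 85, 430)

2

(41,122,374): 41+122 ≤ 374 → not valid
(262,285,423): 262+285 > 423 → valid
(308,361,608): 308+361 > 608 → valid
(39,283,328): 39+283 ≤ 328 → not valid
(274,313,604): 274+313 ≤ 604 → not valid
(85,323,430): 85+323 ≤ 430 → not valid
2 of the 6 triples form a triangle.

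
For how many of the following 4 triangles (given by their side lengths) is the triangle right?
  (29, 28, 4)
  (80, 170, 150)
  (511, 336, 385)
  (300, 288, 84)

3

(29,28,4): 4²+28² = 800 < 841 = 29² → obtuse
(80,170,150): 80²+150² = 28900 = 170² → right
(511,336,385): 336²+385² = 261121 = 511² → right
(300,288,84): 84²+288² = 90000 = 300² → right
3 of the 4 are right.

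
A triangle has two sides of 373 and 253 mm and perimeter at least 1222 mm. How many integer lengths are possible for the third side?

Triangle inequality: 120 < x < 626. Perimeter ≥ 1222 gives x ≥ 1222 − 373 − 253 = 596.
So 596 ≤ x < 626; integers 596 through 625: 30 values.

30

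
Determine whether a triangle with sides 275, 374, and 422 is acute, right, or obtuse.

acute

Compare the square of the longest side to the sum of squares of the other two: 275² + 374² = 215501 > 178084 = 422².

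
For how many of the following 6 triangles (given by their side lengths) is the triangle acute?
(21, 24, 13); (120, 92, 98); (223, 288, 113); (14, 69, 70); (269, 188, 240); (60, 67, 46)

(21,24,13): 13²+21² = 610 > 576 = 24² → acute
(120,92,98): 92²+98² = 18068 > 14400 = 120² → acute
(223,288,113): 113²+223² = 62498 < 82944 = 288² → obtuse
(14,69,70): 14²+69² = 4957 > 4900 = 70² → acute
(269,188,240): 188²+240² = 92944 > 72361 = 269² → acute
(60,67,46): 46²+60² = 5716 > 4489 = 67² → acute
5 of the 6 are acute.

5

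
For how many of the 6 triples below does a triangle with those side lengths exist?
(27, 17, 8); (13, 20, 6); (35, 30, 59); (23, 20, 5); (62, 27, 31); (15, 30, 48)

2

(8,17,27): 8+17 ≤ 27 → not valid
(6,13,20): 6+13 ≤ 20 → not valid
(30,35,59): 30+35 > 59 → valid
(5,20,23): 5+20 > 23 → valid
(27,31,62): 27+31 ≤ 62 → not valid
(15,30,48): 15+30 ≤ 48 → not valid
2 of the 6 triples form a triangle.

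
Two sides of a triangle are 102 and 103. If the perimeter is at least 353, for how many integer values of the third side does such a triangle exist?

Triangle inequality: 1 < x < 205. Perimeter ≥ 353 gives x ≥ 353 − 102 − 103 = 148.
So 148 ≤ x < 205; integers 148 through 204: 57 values.

57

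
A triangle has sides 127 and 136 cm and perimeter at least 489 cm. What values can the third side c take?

226 ≤ c < 263

Triangle inequality alone gives 9 < c < 263.
The perimeter condition gives c ≥ 489 − 127 − 136 = 226.
Intersecting the two: 226 ≤ c < 263.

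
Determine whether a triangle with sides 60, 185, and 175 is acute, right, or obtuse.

right

Compare the square of the longest side to the sum of squares of the other two: 60² + 175² = 34225 = 185².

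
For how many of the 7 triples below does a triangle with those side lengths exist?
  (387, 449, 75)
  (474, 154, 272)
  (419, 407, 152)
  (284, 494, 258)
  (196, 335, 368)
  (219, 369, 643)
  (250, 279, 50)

(75,387,449): 75+387 > 449 → valid
(154,272,474): 154+272 ≤ 474 → not valid
(152,407,419): 152+407 > 419 → valid
(258,284,494): 258+284 > 494 → valid
(196,335,368): 196+335 > 368 → valid
(219,369,643): 219+369 ≤ 643 → not valid
(50,250,279): 50+250 > 279 → valid
5 of the 7 triples form a triangle.

5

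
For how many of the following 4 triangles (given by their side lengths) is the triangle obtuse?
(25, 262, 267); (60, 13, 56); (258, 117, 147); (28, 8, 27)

3

(25,262,267): 25²+262² = 69269 < 71289 = 267² → obtuse
(60,13,56): 13²+56² = 3305 < 3600 = 60² → obtuse
(258,117,147): 117²+147² = 35298 < 66564 = 258² → obtuse
(28,8,27): 8²+27² = 793 > 784 = 28² → acute
3 of the 4 are obtuse.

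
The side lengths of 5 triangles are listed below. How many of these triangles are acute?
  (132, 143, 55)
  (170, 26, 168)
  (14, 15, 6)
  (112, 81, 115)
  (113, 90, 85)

(132,143,55): 55²+132² = 20449 = 143² → right
(170,26,168): 26²+168² = 28900 = 170² → right
(14,15,6): 6²+14² = 232 > 225 = 15² → acute
(112,81,115): 81²+112² = 19105 > 13225 = 115² → acute
(113,90,85): 85²+90² = 15325 > 12769 = 113² → acute
3 of the 5 are acute.

3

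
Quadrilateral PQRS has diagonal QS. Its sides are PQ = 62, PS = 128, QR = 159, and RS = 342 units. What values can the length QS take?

183 < QS < 190

From triangle PQS: |62 − 128| < QS < 62 + 128, i.e. 66 < QS < 190.
From triangle RQS: 183 < QS < 501.
Both must hold, so QS lies in the intersection.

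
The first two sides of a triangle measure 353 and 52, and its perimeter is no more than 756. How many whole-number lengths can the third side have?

50

Triangle inequality: 301 < x < 405. Perimeter ≤ 756 gives x ≤ 756 − 353 − 52 = 351.
So 301 < x ≤ 351; integers 302 through 351: 50 values.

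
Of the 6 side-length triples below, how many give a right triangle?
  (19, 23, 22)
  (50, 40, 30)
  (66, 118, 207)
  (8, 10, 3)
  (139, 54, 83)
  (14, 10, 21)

1

(19,23,22): 19²+22² = 845 > 529 = 23² → acute
(50,40,30): 30²+40² = 2500 = 50² → right
(66,118,207): 66+118 ≤ 207, not a triangle
(8,10,3): 3²+8² = 73 < 100 = 10² → obtuse
(139,54,83): 54+83 ≤ 139, not a triangle
(14,10,21): 10²+14² = 296 < 441 = 21² → obtuse
1 of the 6 is right.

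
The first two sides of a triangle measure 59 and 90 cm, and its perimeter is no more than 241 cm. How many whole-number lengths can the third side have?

61

Triangle inequality: 31 < x < 149. Perimeter ≤ 241 gives x ≤ 241 − 59 − 90 = 92.
So 31 < x ≤ 92; integers 32 through 92: 61 values.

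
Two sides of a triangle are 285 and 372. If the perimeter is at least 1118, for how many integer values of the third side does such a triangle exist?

196

Triangle inequality: 87 < x < 657. Perimeter ≥ 1118 gives x ≥ 1118 − 285 − 372 = 461.
So 461 ≤ x < 657; integers 461 through 656: 196 values.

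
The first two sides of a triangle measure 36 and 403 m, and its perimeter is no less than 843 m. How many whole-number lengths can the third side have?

Triangle inequality: 367 < x < 439. Perimeter ≥ 843 gives x ≥ 843 − 36 − 403 = 404.
So 404 ≤ x < 439; integers 404 through 438: 35 values.

35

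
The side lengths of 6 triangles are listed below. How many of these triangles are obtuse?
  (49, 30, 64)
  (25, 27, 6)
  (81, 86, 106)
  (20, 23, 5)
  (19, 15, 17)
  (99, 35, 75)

(49,30,64): 30²+49² = 3301 < 4096 = 64² → obtuse
(25,27,6): 6²+25² = 661 < 729 = 27² → obtuse
(81,86,106): 81²+86² = 13957 > 11236 = 106² → acute
(20,23,5): 5²+20² = 425 < 529 = 23² → obtuse
(19,15,17): 15²+17² = 514 > 361 = 19² → acute
(99,35,75): 35²+75² = 6850 < 9801 = 99² → obtuse
4 of the 6 are obtuse.

4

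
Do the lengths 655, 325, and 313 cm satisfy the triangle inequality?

No

The longest side is 655, but the other two sum to only 638.
638 < 655, so the triangle inequality fails.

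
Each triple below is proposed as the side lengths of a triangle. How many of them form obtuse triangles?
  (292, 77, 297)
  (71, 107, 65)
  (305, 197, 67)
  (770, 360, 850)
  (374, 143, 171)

1

(292,77,297): 77²+292² = 91193 > 88209 = 297² → acute
(71,107,65): 65²+71² = 9266 < 11449 = 107² → obtuse
(305,197,67): 67+197 ≤ 305, not a triangle
(770,360,850): 360²+770² = 722500 = 850² → right
(374,143,171): 143+171 ≤ 374, not a triangle
1 of the 5 is obtuse.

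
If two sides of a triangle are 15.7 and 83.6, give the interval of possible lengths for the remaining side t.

67.9 < t < 99.3

By the triangle inequality, t must be less than 15.7 + 83.6 = 99.3 and greater than |15.7 − 83.6| = 67.9.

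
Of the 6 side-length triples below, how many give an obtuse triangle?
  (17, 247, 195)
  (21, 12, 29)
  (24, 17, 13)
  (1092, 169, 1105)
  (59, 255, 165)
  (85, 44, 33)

(17,247,195): 17+195 ≤ 247, not a triangle
(21,12,29): 12²+21² = 585 < 841 = 29² → obtuse
(24,17,13): 13²+17² = 458 < 576 = 24² → obtuse
(1092,169,1105): 169²+1092² = 1221025 = 1105² → right
(59,255,165): 59+165 ≤ 255, not a triangle
(85,44,33): 33+44 ≤ 85, not a triangle
2 of the 6 are obtuse.

2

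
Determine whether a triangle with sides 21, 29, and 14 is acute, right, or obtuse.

obtuse

Compare the square of the longest side to the sum of squares of the other two: 14² + 21² = 637 < 841 = 29².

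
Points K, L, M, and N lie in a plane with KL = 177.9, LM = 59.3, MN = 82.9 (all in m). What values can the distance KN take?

35.7 ≤ KN ≤ 320.1 m

The maximum is all hops collinear in one direction: 177.9 + 59.3 + 82.9 = 320.1.
The longest hop is 177.9; the others sum to 142.2. Folding the others back against it leaves at least 177.9 − 142.2 = 35.7.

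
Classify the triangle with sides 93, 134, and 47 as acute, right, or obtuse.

Compare the square of the longest side to the sum of squares of the other two: 47² + 93² = 10858 < 17956 = 134².

obtuse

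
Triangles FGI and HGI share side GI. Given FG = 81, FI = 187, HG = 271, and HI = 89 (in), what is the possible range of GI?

182 < GI < 268

From triangle FGI: |81 − 187| < GI < 81 + 187, i.e. 106 < GI < 268.
From triangle HGI: 182 < GI < 360.
Both must hold, so GI lies in the intersection.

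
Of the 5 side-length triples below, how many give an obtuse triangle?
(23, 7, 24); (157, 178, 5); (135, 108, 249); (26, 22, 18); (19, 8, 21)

1

(23,7,24): 7²+23² = 578 > 576 = 24² → acute
(157,178,5): 5+157 ≤ 178, not a triangle
(135,108,249): 108+135 ≤ 249, not a triangle
(26,22,18): 18²+22² = 808 > 676 = 26² → acute
(19,8,21): 8²+19² = 425 < 441 = 21² → obtuse
1 of the 5 is obtuse.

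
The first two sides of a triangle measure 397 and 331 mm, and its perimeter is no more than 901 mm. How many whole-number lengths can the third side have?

Triangle inequality: 66 < x < 728. Perimeter ≤ 901 gives x ≤ 901 − 397 − 331 = 173.
So 66 < x ≤ 173; integers 67 through 173: 107 values.

107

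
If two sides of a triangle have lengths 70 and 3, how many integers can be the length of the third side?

5

The third side lies in the open interval (67, 73).
Integers from 68 to 72 inclusive: 72 − 68 + 1 = 5.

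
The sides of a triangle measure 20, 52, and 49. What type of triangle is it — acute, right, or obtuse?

Compare the square of the longest side to the sum of squares of the other two: 20² + 49² = 2801 > 2704 = 52².

acute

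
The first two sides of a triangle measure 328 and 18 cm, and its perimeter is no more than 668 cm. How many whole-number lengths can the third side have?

Triangle inequality: 310 < x < 346. Perimeter ≤ 668 gives x ≤ 668 − 328 − 18 = 322.
So 310 < x ≤ 322; integers 311 through 322: 12 values.

12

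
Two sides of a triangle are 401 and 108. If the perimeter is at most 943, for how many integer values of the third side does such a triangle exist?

Triangle inequality: 293 < x < 509. Perimeter ≤ 943 gives x ≤ 943 − 401 − 108 = 434.
So 293 < x ≤ 434; integers 294 through 434: 141 values.

141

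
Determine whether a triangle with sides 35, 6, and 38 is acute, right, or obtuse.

obtuse

Compare the square of the longest side to the sum of squares of the other two: 6² + 35² = 1261 < 1444 = 38².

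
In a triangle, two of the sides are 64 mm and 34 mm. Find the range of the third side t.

30 < t < 98

By the triangle inequality, t must be less than 64 + 34 = 98 and greater than |64 − 34| = 30.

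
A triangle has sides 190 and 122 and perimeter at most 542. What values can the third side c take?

Triangle inequality alone gives 68 < c < 312.
The perimeter condition gives c ≤ 542 − 190 − 122 = 230.
Intersecting the two: 68 < c ≤ 230.

68 < c ≤ 230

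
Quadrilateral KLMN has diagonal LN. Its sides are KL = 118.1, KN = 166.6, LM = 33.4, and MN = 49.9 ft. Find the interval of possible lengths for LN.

48.5 < LN < 83.3

From triangle KLN: |118.1 − 166.6| < LN < 118.1 + 166.6, i.e. 48.5 < LN < 284.7.
From triangle MLN: 16.5 < LN < 83.3.
Both must hold, so LN lies in the intersection.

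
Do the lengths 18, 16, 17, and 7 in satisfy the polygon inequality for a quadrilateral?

A quadrilateral exists iff every side is shorter than the sum of the others — equivalently, the longest side is less than the sum of the rest.
Longest side 18 < 40 (sum of the remaining 3), so yes.

Yes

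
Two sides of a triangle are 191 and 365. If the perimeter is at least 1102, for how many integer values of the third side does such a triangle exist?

Triangle inequality: 174 < x < 556. Perimeter ≥ 1102 gives x ≥ 1102 − 191 − 365 = 546.
So 546 ≤ x < 556; integers 546 through 555: 10 values.

10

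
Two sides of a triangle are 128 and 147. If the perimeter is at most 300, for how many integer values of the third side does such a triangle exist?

Triangle inequality: 19 < x < 275. Perimeter ≤ 300 gives x ≤ 300 − 128 − 147 = 25.
So 19 < x ≤ 25; integers 20 through 25: 6 values.

6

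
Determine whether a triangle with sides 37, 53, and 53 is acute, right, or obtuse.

acute

Compare the square of the longest side to the sum of squares of the other two: 37² + 53² = 4178 > 2809 = 53².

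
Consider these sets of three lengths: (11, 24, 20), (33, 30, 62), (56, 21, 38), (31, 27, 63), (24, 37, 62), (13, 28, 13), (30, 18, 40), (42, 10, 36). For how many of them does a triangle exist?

(11,20,24): 11+20 > 24 → valid
(30,33,62): 30+33 > 62 → valid
(21,38,56): 21+38 > 56 → valid
(27,31,63): 27+31 ≤ 63 → not valid
(24,37,62): 24+37 ≤ 62 → not valid
(13,13,28): 13+13 ≤ 28 → not valid
(18,30,40): 18+30 > 40 → valid
(10,36,42): 10+36 > 42 → valid
5 of the 8 triples form a triangle.

5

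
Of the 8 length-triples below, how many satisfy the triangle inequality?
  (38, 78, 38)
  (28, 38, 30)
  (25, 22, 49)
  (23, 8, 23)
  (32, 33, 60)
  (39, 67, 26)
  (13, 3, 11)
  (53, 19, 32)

4

(38,38,78): 38+38 ≤ 78 → not valid
(28,30,38): 28+30 > 38 → valid
(22,25,49): 22+25 ≤ 49 → not valid
(8,23,23): 8+23 > 23 → valid
(32,33,60): 32+33 > 60 → valid
(26,39,67): 26+39 ≤ 67 → not valid
(3,11,13): 3+11 > 13 → valid
(19,32,53): 19+32 ≤ 53 → not valid
4 of the 8 triples form a triangle.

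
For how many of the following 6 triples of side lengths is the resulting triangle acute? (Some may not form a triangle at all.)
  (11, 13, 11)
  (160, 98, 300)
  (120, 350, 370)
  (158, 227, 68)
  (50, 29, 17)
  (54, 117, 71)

1

(11,13,11): 11²+11² = 242 > 169 = 13² → acute
(160,98,300): 98+160 ≤ 300, not a triangle
(120,350,370): 120²+350² = 136900 = 370² → right
(158,227,68): 68+158 ≤ 227, not a triangle
(50,29,17): 17+29 ≤ 50, not a triangle
(54,117,71): 54²+71² = 7957 < 13689 = 117² → obtuse
1 of the 6 is acute.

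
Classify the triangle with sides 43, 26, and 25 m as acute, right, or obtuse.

obtuse

Compare the square of the longest side to the sum of squares of the other two: 25² + 26² = 1301 < 1849 = 43².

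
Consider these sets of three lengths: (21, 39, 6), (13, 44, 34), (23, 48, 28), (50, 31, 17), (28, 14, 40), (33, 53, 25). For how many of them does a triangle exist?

(6,21,39): 6+21 ≤ 39 → not valid
(13,34,44): 13+34 > 44 → valid
(23,28,48): 23+28 > 48 → valid
(17,31,50): 17+31 ≤ 50 → not valid
(14,28,40): 14+28 > 40 → valid
(25,33,53): 25+33 > 53 → valid
4 of the 6 triples form a triangle.

4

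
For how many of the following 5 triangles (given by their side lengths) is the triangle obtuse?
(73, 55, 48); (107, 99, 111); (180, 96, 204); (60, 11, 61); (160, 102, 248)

1

(73,55,48): 48²+55² = 5329 = 73² → right
(107,99,111): 99²+107² = 21250 > 12321 = 111² → acute
(180,96,204): 96²+180² = 41616 = 204² → right
(60,11,61): 11²+60² = 3721 = 61² → right
(160,102,248): 102²+160² = 36004 < 61504 = 248² → obtuse
1 of the 5 is obtuse.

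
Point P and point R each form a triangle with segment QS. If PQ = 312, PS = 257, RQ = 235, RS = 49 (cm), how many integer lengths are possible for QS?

97

From triangle PQS: 55 < QS < 569.
From triangle RQS: 186 < QS < 284.
Intersection: 186 < QS < 284, so integers 187 through 283: 97 values.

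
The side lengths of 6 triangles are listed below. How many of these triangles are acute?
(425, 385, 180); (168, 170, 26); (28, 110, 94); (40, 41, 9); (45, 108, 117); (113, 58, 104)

(425,385,180): 180²+385² = 180625 = 425² → right
(168,170,26): 26²+168² = 28900 = 170² → right
(28,110,94): 28²+94² = 9620 < 12100 = 110² → obtuse
(40,41,9): 9²+40² = 1681 = 41² → right
(45,108,117): 45²+108² = 13689 = 117² → right
(113,58,104): 58²+104² = 14180 > 12769 = 113² → acute
1 of the 6 is acute.

1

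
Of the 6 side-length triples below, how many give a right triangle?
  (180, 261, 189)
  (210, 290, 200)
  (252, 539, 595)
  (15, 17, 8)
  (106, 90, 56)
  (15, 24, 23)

(180,261,189): 180²+189² = 68121 = 261² → right
(210,290,200): 200²+210² = 84100 = 290² → right
(252,539,595): 252²+539² = 354025 = 595² → right
(15,17,8): 8²+15² = 289 = 17² → right
(106,90,56): 56²+90² = 11236 = 106² → right
(15,24,23): 15²+23² = 754 > 576 = 24² → acute
5 of the 6 are right.

5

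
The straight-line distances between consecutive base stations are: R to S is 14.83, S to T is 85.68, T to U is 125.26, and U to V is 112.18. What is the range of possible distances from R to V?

The maximum is all hops collinear in one direction: 14.83 + 85.68 + 125.26 + 112.18 = 337.95.
The longest hop is 125.26; the others sum to 212.69. Since 125.26 ≤ 212.69, the path can fold back on itself completely, so the minimum distance is 0.

0 ≤ RV ≤ 337.95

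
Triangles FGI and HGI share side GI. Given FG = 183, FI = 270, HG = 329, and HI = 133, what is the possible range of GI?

196 < GI < 453

From triangle FGI: |183 − 270| < GI < 183 + 270, i.e. 87 < GI < 453.
From triangle HGI: 196 < GI < 462.
Both must hold, so GI lies in the intersection.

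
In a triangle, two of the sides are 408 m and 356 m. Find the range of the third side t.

52 < t < 764 (m)

By the triangle inequality, t must be less than 408 + 356 = 764 and greater than |408 − 356| = 52.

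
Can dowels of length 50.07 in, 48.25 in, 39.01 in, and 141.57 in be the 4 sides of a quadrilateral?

No

For a quadrilateral, each side must be shorter than the sum of the others.
Here the longest side is 141.57, but the remaining 3 sides sum to only 137.33.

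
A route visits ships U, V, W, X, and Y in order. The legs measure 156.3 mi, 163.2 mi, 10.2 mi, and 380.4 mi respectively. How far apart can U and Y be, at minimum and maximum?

The maximum is all hops collinear in one direction: 156.3 + 163.2 + 10.2 + 380.4 = 710.1.
The longest hop is 380.4; the others sum to 329.7. Folding the others back against it leaves at least 380.4 − 329.7 = 50.7.

50.7 ≤ UY ≤ 710.1 mi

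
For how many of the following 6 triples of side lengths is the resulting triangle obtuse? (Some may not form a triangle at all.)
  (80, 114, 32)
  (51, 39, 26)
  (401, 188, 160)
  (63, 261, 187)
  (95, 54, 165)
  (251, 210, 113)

(80,114,32): 32+80 ≤ 114, not a triangle
(51,39,26): 26²+39² = 2197 < 2601 = 51² → obtuse
(401,188,160): 160+188 ≤ 401, not a triangle
(63,261,187): 63+187 ≤ 261, not a triangle
(95,54,165): 54+95 ≤ 165, not a triangle
(251,210,113): 113²+210² = 56869 < 63001 = 251² → obtuse
2 of the 6 are obtuse.

2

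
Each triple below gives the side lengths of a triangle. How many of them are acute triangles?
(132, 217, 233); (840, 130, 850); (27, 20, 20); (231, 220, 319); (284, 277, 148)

(132,217,233): 132²+217² = 64513 > 54289 = 233² → acute
(840,130,850): 130²+840² = 722500 = 850² → right
(27,20,20): 20²+20² = 800 > 729 = 27² → acute
(231,220,319): 220²+231² = 101761 = 319² → right
(284,277,148): 148²+277² = 98633 > 80656 = 284² → acute
3 of the 5 are acute.

3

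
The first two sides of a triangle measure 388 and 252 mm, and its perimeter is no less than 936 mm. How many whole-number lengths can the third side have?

344

Triangle inequality: 136 < x < 640. Perimeter ≥ 936 gives x ≥ 936 − 388 − 252 = 296.
So 296 ≤ x < 640; integers 296 through 639: 344 values.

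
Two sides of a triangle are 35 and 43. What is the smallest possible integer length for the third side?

The third side must be strictly greater than |35 − 43| = 8.
The smallest integer above 8 is 9.

9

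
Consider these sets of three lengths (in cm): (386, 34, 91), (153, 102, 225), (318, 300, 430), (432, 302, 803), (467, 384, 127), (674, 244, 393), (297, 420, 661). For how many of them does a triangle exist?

(34,91,386): 34+91 ≤ 386 → not valid
(102,153,225): 102+153 > 225 → valid
(300,318,430): 300+318 > 430 → valid
(302,432,803): 302+432 ≤ 803 → not valid
(127,384,467): 127+384 > 467 → valid
(244,393,674): 244+393 ≤ 674 → not valid
(297,420,661): 297+420 > 661 → valid
4 of the 7 triples form a triangle.

4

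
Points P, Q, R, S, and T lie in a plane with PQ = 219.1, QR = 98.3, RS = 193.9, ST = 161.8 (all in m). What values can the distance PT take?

0 ≤ PT ≤ 673.1 m

The maximum is all hops collinear in one direction: 219.1 + 98.3 + 193.9 + 161.8 = 673.1.
The longest hop is 219.1; the others sum to 454.0. Since 219.1 ≤ 454.0, the path can fold back on itself completely, so the minimum distance is 0.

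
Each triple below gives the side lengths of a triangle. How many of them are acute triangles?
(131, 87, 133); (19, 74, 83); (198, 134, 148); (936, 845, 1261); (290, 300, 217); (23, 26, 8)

3

(131,87,133): 87²+131² = 24730 > 17689 = 133² → acute
(19,74,83): 19²+74² = 5837 < 6889 = 83² → obtuse
(198,134,148): 134²+148² = 39860 > 39204 = 198² → acute
(936,845,1261): 845²+936² = 1590121 = 1261² → right
(290,300,217): 217²+290² = 131189 > 90000 = 300² → acute
(23,26,8): 8²+23² = 593 < 676 = 26² → obtuse
3 of the 6 are acute.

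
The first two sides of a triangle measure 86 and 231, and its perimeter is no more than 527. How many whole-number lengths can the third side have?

65

Triangle inequality: 145 < x < 317. Perimeter ≤ 527 gives x ≤ 527 − 86 − 231 = 210.
So 145 < x ≤ 210; integers 146 through 210: 65 values.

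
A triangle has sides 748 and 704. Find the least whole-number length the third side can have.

45

The third side must be strictly greater than |748 − 704| = 44.
The smallest integer above 44 is 45.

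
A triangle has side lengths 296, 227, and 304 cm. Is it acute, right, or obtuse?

Compare the square of the longest side to the sum of squares of the other two: 227² + 296² = 139145 > 92416 = 304².

acute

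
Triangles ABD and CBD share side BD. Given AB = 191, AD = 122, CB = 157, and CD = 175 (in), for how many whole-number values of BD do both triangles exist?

243

From triangle ABD: 69 < BD < 313.
From triangle CBD: 18 < BD < 332.
Intersection: 69 < BD < 313, so integers 70 through 312: 243 values.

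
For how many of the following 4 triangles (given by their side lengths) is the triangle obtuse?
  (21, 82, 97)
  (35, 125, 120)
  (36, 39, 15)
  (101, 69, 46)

2

(21,82,97): 21²+82² = 7165 < 9409 = 97² → obtuse
(35,125,120): 35²+120² = 15625 = 125² → right
(36,39,15): 15²+36² = 1521 = 39² → right
(101,69,46): 46²+69² = 6877 < 10201 = 101² → obtuse
2 of the 4 are obtuse.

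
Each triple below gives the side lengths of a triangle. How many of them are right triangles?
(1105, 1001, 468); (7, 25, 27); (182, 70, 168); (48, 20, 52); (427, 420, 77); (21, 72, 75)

5

(1105,1001,468): 468²+1001² = 1221025 = 1105² → right
(7,25,27): 7²+25² = 674 < 729 = 27² → obtuse
(182,70,168): 70²+168² = 33124 = 182² → right
(48,20,52): 20²+48² = 2704 = 52² → right
(427,420,77): 77²+420² = 182329 = 427² → right
(21,72,75): 21²+72² = 5625 = 75² → right
5 of the 6 are right.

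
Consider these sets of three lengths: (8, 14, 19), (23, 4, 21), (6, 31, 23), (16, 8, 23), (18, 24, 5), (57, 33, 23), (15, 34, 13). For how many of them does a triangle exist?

(8,14,19): 8+14 > 19 → valid
(4,21,23): 4+21 > 23 → valid
(6,23,31): 6+23 ≤ 31 → not valid
(8,16,23): 8+16 > 23 → valid
(5,18,24): 5+18 ≤ 24 → not valid
(23,33,57): 23+33 ≤ 57 → not valid
(13,15,34): 13+15 ≤ 34 → not valid
3 of the 7 triples form a triangle.

3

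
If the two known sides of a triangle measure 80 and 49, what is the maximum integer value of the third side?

The third side must be strictly less than 80 + 49 = 129.
The largest integer below 129 is 128.

128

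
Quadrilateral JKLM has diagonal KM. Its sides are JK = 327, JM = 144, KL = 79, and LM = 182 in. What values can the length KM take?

From triangle JKM: |327 − 144| < KM < 327 + 144, i.e. 183 < KM < 471.
From triangle LKM: 103 < KM < 261.
Both must hold, so KM lies in the intersection.

183 < KM < 261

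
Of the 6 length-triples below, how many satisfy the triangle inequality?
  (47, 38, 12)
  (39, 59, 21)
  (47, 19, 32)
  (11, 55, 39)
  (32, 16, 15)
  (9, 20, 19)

(12,38,47): 12+38 > 47 → valid
(21,39,59): 21+39 > 59 → valid
(19,32,47): 19+32 > 47 → valid
(11,39,55): 11+39 ≤ 55 → not valid
(15,16,32): 15+16 ≤ 32 → not valid
(9,19,20): 9+19 > 20 → valid
4 of the 6 triples form a triangle.

4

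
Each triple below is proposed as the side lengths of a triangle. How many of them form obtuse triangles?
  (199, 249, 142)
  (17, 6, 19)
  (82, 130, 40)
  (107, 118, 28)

(199,249,142): 142²+199² = 59765 < 62001 = 249² → obtuse
(17,6,19): 6²+17² = 325 < 361 = 19² → obtuse
(82,130,40): 40+82 ≤ 130, not a triangle
(107,118,28): 28²+107² = 12233 < 13924 = 118² → obtuse
3 of the 4 are obtuse.

3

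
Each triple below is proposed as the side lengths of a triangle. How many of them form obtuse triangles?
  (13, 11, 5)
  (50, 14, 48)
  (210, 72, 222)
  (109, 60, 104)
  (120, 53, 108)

(13,11,5): 5²+11² = 146 < 169 = 13² → obtuse
(50,14,48): 14²+48² = 2500 = 50² → right
(210,72,222): 72²+210² = 49284 = 222² → right
(109,60,104): 60²+104² = 14416 > 11881 = 109² → acute
(120,53,108): 53²+108² = 14473 > 14400 = 120² → acute
1 of the 5 is obtuse.

1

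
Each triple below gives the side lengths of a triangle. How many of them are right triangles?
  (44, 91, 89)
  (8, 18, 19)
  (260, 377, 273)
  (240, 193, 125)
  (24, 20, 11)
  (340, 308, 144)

2

(44,91,89): 44²+89² = 9857 > 8281 = 91² → acute
(8,18,19): 8²+18² = 388 > 361 = 19² → acute
(260,377,273): 260²+273² = 142129 = 377² → right
(240,193,125): 125²+193² = 52874 < 57600 = 240² → obtuse
(24,20,11): 11²+20² = 521 < 576 = 24² → obtuse
(340,308,144): 144²+308² = 115600 = 340² → right
2 of the 6 are right.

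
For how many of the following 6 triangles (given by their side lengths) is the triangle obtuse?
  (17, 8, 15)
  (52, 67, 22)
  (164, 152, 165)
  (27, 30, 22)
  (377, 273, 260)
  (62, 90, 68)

(17,8,15): 8²+15² = 289 = 17² → right
(52,67,22): 22²+52² = 3188 < 4489 = 67² → obtuse
(164,152,165): 152²+164² = 50000 > 27225 = 165² → acute
(27,30,22): 22²+27² = 1213 > 900 = 30² → acute
(377,273,260): 260²+273² = 142129 = 377² → right
(62,90,68): 62²+68² = 8468 > 8100 = 90² → acute
1 of the 6 is obtuse.

1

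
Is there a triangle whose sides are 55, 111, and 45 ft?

The longest side is 111, but the other two sum to only 100.
100 < 111, so the triangle inequality fails.

No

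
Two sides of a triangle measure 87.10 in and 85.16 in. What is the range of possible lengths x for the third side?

By the triangle inequality, x must be less than 87.10 + 85.16 = 172.26 and greater than |87.10 − 85.16| = 1.94.

1.94 < x < 172.26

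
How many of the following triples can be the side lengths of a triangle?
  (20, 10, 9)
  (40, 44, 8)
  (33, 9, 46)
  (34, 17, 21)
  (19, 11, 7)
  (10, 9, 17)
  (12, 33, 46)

(9,10,20): 9+10 ≤ 20 → not valid
(8,40,44): 8+40 > 44 → valid
(9,33,46): 9+33 ≤ 46 → not valid
(17,21,34): 17+21 > 34 → valid
(7,11,19): 7+11 ≤ 19 → not valid
(9,10,17): 9+10 > 17 → valid
(12,33,46): 12+33 ≤ 46 → not valid
3 of the 7 triples form a triangle.

3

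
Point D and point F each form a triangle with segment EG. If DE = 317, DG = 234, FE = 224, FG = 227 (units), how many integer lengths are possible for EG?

From triangle DEG: 83 < EG < 551.
From triangle FEG: 3 < EG < 451.
Intersection: 83 < EG < 451, so integers 84 through 450: 367 values.

367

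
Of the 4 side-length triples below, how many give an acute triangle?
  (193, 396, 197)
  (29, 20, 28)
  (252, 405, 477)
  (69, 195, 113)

(193,396,197): 193+197 ≤ 396, not a triangle
(29,20,28): 20²+28² = 1184 > 841 = 29² → acute
(252,405,477): 252²+405² = 227529 = 477² → right
(69,195,113): 69+113 ≤ 195, not a triangle
1 of the 4 is acute.

1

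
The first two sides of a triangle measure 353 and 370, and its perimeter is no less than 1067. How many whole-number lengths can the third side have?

379

Triangle inequality: 17 < x < 723. Perimeter ≥ 1067 gives x ≥ 1067 − 353 − 370 = 344.
So 344 ≤ x < 723; integers 344 through 722: 379 values.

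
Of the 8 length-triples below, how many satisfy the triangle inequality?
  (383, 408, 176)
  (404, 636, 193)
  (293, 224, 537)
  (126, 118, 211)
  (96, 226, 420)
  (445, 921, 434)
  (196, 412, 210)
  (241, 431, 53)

2

(176,383,408): 176+383 > 408 → valid
(193,404,636): 193+404 ≤ 636 → not valid
(224,293,537): 224+293 ≤ 537 → not valid
(118,126,211): 118+126 > 211 → valid
(96,226,420): 96+226 ≤ 420 → not valid
(434,445,921): 434+445 ≤ 921 → not valid
(196,210,412): 196+210 ≤ 412 → not valid
(53,241,431): 53+241 ≤ 431 → not valid
2 of the 8 triples form a triangle.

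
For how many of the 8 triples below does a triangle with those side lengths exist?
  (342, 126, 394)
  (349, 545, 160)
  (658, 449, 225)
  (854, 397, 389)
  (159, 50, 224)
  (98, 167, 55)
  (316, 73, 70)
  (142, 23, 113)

2

(126,342,394): 126+342 > 394 → valid
(160,349,545): 160+349 ≤ 545 → not valid
(225,449,658): 225+449 > 658 → valid
(389,397,854): 389+397 ≤ 854 → not valid
(50,159,224): 50+159 ≤ 224 → not valid
(55,98,167): 55+98 ≤ 167 → not valid
(70,73,316): 70+73 ≤ 316 → not valid
(23,113,142): 23+113 ≤ 142 → not valid
2 of the 8 triples form a triangle.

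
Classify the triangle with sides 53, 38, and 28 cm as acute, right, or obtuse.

obtuse

Compare the square of the longest side to the sum of squares of the other two: 28² + 38² = 2228 < 2809 = 53².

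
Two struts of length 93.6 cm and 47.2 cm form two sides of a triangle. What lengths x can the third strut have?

46.4 < x < 140.8 (cm)

By the triangle inequality, x must be less than 93.6 + 47.2 = 140.8 and greater than |93.6 − 47.2| = 46.4.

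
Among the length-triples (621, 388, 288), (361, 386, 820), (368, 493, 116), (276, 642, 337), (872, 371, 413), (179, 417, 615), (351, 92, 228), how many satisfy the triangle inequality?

(288,388,621): 288+388 > 621 → valid
(361,386,820): 361+386 ≤ 820 → not valid
(116,368,493): 116+368 ≤ 493 → not valid
(276,337,642): 276+337 ≤ 642 → not valid
(371,413,872): 371+413 ≤ 872 → not valid
(179,417,615): 179+417 ≤ 615 → not valid
(92,228,351): 92+228 ≤ 351 → not valid
1 of the 7 triples forms a triangle.

1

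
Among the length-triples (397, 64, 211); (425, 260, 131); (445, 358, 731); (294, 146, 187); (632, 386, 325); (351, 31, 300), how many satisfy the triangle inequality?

(64,211,397): 64+211 ≤ 397 → not valid
(131,260,425): 131+260 ≤ 425 → not valid
(358,445,731): 358+445 > 731 → valid
(146,187,294): 146+187 > 294 → valid
(325,386,632): 325+386 > 632 → valid
(31,300,351): 31+300 ≤ 351 → not valid
3 of the 6 triples form a triangle.

3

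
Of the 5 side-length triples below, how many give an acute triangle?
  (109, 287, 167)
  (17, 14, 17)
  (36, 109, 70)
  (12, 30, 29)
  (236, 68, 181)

(109,287,167): 109+167 ≤ 287, not a triangle
(17,14,17): 14²+17² = 485 > 289 = 17² → acute
(36,109,70): 36+70 ≤ 109, not a triangle
(12,30,29): 12²+29² = 985 > 900 = 30² → acute
(236,68,181): 68²+181² = 37385 < 55696 = 236² → obtuse
2 of the 5 are acute.

2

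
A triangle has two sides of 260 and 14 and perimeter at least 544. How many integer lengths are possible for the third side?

Triangle inequality: 246 < x < 274. Perimeter ≥ 544 gives x ≥ 544 − 260 − 14 = 270.
So 270 ≤ x < 274; integers 270 through 273: 4 values.

4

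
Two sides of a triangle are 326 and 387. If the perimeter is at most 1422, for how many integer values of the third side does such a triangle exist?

Triangle inequality: 61 < x < 713. Perimeter ≤ 1422 gives x ≤ 1422 − 326 − 387 = 709.
So 61 < x ≤ 709; integers 62 through 709: 648 values.

648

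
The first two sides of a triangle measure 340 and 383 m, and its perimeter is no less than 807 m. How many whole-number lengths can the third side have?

639

Triangle inequality: 43 < x < 723. Perimeter ≥ 807 gives x ≥ 807 − 340 − 383 = 84.
So 84 ≤ x < 723; integers 84 through 722: 639 values.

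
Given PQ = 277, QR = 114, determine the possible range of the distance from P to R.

By the triangle inequality, |277 − 114| ≤ PR ≤ 277 + 114.

163 ≤ PR ≤ 391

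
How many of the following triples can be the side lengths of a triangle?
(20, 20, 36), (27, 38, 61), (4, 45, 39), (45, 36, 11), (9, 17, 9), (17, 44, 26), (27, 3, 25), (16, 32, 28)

(20,20,36): 20+20 > 36 → valid
(27,38,61): 27+38 > 61 → valid
(4,39,45): 4+39 ≤ 45 → not valid
(11,36,45): 11+36 > 45 → valid
(9,9,17): 9+9 > 17 → valid
(17,26,44): 17+26 ≤ 44 → not valid
(3,25,27): 3+25 > 27 → valid
(16,28,32): 16+28 > 32 → valid
6 of the 8 triples form a triangle.

6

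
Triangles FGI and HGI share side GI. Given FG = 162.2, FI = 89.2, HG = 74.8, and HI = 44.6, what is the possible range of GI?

73.0 < GI < 119.4

From triangle FGI: |162.2 − 89.2| < GI < 162.2 + 89.2, i.e. 73.0 < GI < 251.4.
From triangle HGI: 30.2 < GI < 119.4.
Both must hold, so GI lies in the intersection.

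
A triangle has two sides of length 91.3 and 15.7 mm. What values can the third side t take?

By the triangle inequality, t must be less than 91.3 + 15.7 = 107.0 and greater than |91.3 − 15.7| = 75.6.

75.6 < t < 107.0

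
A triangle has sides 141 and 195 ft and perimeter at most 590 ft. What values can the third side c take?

54 < c ≤ 254

Triangle inequality alone gives 54 < c < 336.
The perimeter condition gives c ≤ 590 − 141 − 195 = 254.
Intersecting the two: 54 < c ≤ 254.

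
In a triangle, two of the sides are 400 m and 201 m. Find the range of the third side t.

199 < t < 601 (m)

By the triangle inequality, t must be less than 400 + 201 = 601 and greater than |400 − 201| = 199.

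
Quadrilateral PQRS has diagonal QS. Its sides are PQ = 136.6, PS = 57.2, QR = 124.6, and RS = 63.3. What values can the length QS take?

From triangle PQS: |136.6 − 57.2| < QS < 136.6 + 57.2, i.e. 79.4 < QS < 193.8.
From triangle RQS: 61.3 < QS < 187.9.
Both must hold, so QS lies in the intersection.

79.4 < QS < 187.9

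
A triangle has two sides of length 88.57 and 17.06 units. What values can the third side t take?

71.51 < t < 105.63

By the triangle inequality, t must be less than 88.57 + 17.06 = 105.63 and greater than |88.57 − 17.06| = 71.51.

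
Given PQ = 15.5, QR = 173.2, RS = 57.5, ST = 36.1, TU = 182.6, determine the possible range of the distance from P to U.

The maximum is all hops collinear in one direction: 15.5 + 173.2 + 57.5 + 36.1 + 182.6 = 464.9.
The longest hop is 182.6; the others sum to 282.3. Since 182.6 ≤ 282.3, the path can fold back on itself completely, so the minimum distance is 0.

0 ≤ PU ≤ 464.9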